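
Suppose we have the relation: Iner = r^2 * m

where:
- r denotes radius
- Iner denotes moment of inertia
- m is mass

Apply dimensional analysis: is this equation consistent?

Yes

r (radius) has dimensions [L].
Iner (moment of inertia) has dimensions [L^2 M].
m (mass) has dimensions [M].

Left side: [L^2 M]
Right side: [L^2 M]

Both sides have the same dimensions, so the equation is dimensionally consistent.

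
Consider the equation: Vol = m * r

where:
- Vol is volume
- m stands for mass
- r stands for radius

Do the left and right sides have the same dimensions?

No

Vol (volume) has dimensions [L^3].
m (mass) has dimensions [M].
r (radius) has dimensions [L].

Left side: [L^3]
Right side: [L M]

The two sides have different dimensions, so the equation is NOT dimensionally consistent.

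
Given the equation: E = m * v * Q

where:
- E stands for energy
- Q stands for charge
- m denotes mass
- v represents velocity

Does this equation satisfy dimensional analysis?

No

E (energy) has dimensions [L^2 M T^-2].
Q (charge) has dimensions [I T].
m (mass) has dimensions [M].
v (velocity) has dimensions [L T^-1].

Left side: [L^2 M T^-2]
Right side: [I L M]

The two sides have different dimensions, so the equation is NOT dimensionally consistent.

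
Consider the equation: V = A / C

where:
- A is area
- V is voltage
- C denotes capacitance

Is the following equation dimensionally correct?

No

A (area) has dimensions [L^2].
V (voltage) has dimensions [I^-1 L^2 M T^-3].
C (capacitance) has dimensions [I^2 L^-2 M^-1 T^4].

Left side: [I^-1 L^2 M T^-3]
Right side: [I^-2 L^4 M T^-4]

The two sides have different dimensions, so the equation is NOT dimensionally consistent.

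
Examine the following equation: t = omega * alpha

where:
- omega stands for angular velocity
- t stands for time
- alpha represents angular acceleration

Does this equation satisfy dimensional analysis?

No

omega (angular velocity) has dimensions [T^-1].
t (time) has dimensions [T].
alpha (angular acceleration) has dimensions [T^-2].

Left side: [T]
Right side: [T^-3]

The two sides have different dimensions, so the equation is NOT dimensionally consistent.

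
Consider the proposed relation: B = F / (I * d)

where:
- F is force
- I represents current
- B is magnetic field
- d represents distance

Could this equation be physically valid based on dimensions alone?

Yes

F (force) has dimensions [L M T^-2].
I (current) has dimensions [I].
B (magnetic field) has dimensions [I^-1 M T^-2].
d (distance) has dimensions [L].

Left side: [I^-1 M T^-2]
Right side: [I^-1 M T^-2]

Both sides have the same dimensions, so the equation is dimensionally consistent.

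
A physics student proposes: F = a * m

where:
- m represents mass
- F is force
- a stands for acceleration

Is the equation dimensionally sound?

Yes

m (mass) has dimensions [M].
F (force) has dimensions [L M T^-2].
a (acceleration) has dimensions [L T^-2].

Left side: [L M T^-2]
Right side: [L M T^-2]

Both sides have the same dimensions, so the equation is dimensionally consistent.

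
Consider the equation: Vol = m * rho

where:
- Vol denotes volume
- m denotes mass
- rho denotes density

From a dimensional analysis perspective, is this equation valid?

No

Vol (volume) has dimensions [L^3].
m (mass) has dimensions [M].
rho (density) has dimensions [L^-3 M].

Left side: [L^3]
Right side: [L^-3 M^2]

The two sides have different dimensions, so the equation is NOT dimensionally consistent.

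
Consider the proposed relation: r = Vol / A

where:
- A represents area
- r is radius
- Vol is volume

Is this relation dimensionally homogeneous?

Yes

A (area) has dimensions [L^2].
r (radius) has dimensions [L].
Vol (volume) has dimensions [L^3].

Left side: [L]
Right side: [L]

Both sides have the same dimensions, so the equation is dimensionally consistent.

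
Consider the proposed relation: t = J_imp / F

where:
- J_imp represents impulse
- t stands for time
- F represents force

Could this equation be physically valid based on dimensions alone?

Yes

J_imp (impulse) has dimensions [L M T^-1].
t (time) has dimensions [T].
F (force) has dimensions [L M T^-2].

Left side: [T]
Right side: [T]

Both sides have the same dimensions, so the equation is dimensionally consistent.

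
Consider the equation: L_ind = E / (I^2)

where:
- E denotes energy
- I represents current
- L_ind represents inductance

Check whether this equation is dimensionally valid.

Yes

E (energy) has dimensions [L^2 M T^-2].
I (current) has dimensions [I].
L_ind (inductance) has dimensions [I^-2 L^2 M T^-2].

Left side: [I^-2 L^2 M T^-2]
Right side: [I^-2 L^2 M T^-2]

Both sides have the same dimensions, so the equation is dimensionally consistent.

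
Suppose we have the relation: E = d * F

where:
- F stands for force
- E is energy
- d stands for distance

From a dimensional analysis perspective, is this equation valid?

Yes

F (force) has dimensions [L M T^-2].
E (energy) has dimensions [L^2 M T^-2].
d (distance) has dimensions [L].

Left side: [L^2 M T^-2]
Right side: [L^2 M T^-2]

Both sides have the same dimensions, so the equation is dimensionally consistent.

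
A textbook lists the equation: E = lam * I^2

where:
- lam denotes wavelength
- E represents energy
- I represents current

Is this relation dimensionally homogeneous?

No

lam (wavelength) has dimensions [L].
E (energy) has dimensions [L^2 M T^-2].
I (current) has dimensions [I].

Left side: [L^2 M T^-2]
Right side: [I^2 L]

The two sides have different dimensions, so the equation is NOT dimensionally consistent.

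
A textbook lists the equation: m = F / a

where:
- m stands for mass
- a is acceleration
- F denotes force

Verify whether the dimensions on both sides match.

Yes

m (mass) has dimensions [M].
a (acceleration) has dimensions [L T^-2].
F (force) has dimensions [L M T^-2].

Left side: [M]
Right side: [M]

Both sides have the same dimensions, so the equation is dimensionally consistent.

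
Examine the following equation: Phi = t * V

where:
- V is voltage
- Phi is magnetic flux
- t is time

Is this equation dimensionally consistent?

Yes

V (voltage) has dimensions [I^-1 L^2 M T^-3].
Phi (magnetic flux) has dimensions [I^-1 L^2 M T^-2].
t (time) has dimensions [T].

Left side: [I^-1 L^2 M T^-2]
Right side: [I^-1 L^2 M T^-2]

Both sides have the same dimensions, so the equation is dimensionally consistent.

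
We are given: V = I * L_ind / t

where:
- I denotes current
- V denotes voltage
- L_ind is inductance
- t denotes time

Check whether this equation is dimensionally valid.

Yes

I (current) has dimensions [I].
V (voltage) has dimensions [I^-1 L^2 M T^-3].
L_ind (inductance) has dimensions [I^-2 L^2 M T^-2].
t (time) has dimensions [T].

Left side: [I^-1 L^2 M T^-3]
Right side: [I^-1 L^2 M T^-3]

Both sides have the same dimensions, so the equation is dimensionally consistent.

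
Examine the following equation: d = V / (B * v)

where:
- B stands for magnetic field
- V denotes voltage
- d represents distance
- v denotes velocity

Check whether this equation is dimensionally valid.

Yes

B (magnetic field) has dimensions [I^-1 M T^-2].
V (voltage) has dimensions [I^-1 L^2 M T^-3].
d (distance) has dimensions [L].
v (velocity) has dimensions [L T^-1].

Left side: [L]
Right side: [L]

Both sides have the same dimensions, so the equation is dimensionally consistent.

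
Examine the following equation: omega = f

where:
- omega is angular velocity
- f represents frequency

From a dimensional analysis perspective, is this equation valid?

Yes

omega (angular velocity) has dimensions [T^-1].
f (frequency) has dimensions [T^-1].

Left side: [T^-1]
Right side: [T^-1]

Both sides have the same dimensions, so the equation is dimensionally consistent.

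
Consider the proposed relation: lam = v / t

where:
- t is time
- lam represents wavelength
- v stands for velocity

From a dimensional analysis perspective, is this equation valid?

No

t (time) has dimensions [T].
lam (wavelength) has dimensions [L].
v (velocity) has dimensions [L T^-1].

Left side: [L]
Right side: [L T^-2]

The two sides have different dimensions, so the equation is NOT dimensionally consistent.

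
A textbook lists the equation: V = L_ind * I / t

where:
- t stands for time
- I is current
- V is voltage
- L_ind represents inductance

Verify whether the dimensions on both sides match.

Yes

t (time) has dimensions [T].
I (current) has dimensions [I].
V (voltage) has dimensions [I^-1 L^2 M T^-3].
L_ind (inductance) has dimensions [I^-2 L^2 M T^-2].

Left side: [I^-1 L^2 M T^-3]
Right side: [I^-1 L^2 M T^-3]

Both sides have the same dimensions, so the equation is dimensionally consistent.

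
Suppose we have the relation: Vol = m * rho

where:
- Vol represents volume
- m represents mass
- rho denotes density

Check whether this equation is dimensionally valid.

No

Vol (volume) has dimensions [L^3].
m (mass) has dimensions [M].
rho (density) has dimensions [L^-3 M].

Left side: [L^3]
Right side: [L^-3 M^2]

The two sides have different dimensions, so the equation is NOT dimensionally consistent.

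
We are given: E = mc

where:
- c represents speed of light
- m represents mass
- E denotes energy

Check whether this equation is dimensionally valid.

No

c (speed of light) has dimensions [L T^-1].
m (mass) has dimensions [M].
E (energy) has dimensions [L^2 M T^-2].

Left side: [L^2 M T^-2]
Right side: [L M T^-1]

The two sides have different dimensions, so the equation is NOT dimensionally consistent.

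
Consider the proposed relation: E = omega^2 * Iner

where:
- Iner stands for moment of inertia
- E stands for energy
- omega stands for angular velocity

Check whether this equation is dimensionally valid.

Yes

Iner (moment of inertia) has dimensions [L^2 M].
E (energy) has dimensions [L^2 M T^-2].
omega (angular velocity) has dimensions [T^-1].

Left side: [L^2 M T^-2]
Right side: [L^2 M T^-2]

Both sides have the same dimensions, so the equation is dimensionally consistent.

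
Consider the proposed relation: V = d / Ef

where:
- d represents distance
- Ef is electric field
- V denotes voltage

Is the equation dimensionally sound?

No

d (distance) has dimensions [L].
Ef (electric field) has dimensions [I^-1 L M T^-3].
V (voltage) has dimensions [I^-1 L^2 M T^-3].

Left side: [I^-1 L^2 M T^-3]
Right side: [I M^-1 T^3]

The two sides have different dimensions, so the equation is NOT dimensionally consistent.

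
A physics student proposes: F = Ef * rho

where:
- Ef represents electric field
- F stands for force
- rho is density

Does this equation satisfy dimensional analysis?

No

Ef (electric field) has dimensions [I^-1 L M T^-3].
F (force) has dimensions [L M T^-2].
rho (density) has dimensions [L^-3 M].

Left side: [L M T^-2]
Right side: [I^-1 L^-2 M^2 T^-3]

The two sides have different dimensions, so the equation is NOT dimensionally consistent.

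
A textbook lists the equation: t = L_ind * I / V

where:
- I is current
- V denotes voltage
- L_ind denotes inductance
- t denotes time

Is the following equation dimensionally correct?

Yes

I (current) has dimensions [I].
V (voltage) has dimensions [I^-1 L^2 M T^-3].
L_ind (inductance) has dimensions [I^-2 L^2 M T^-2].
t (time) has dimensions [T].

Left side: [T]
Right side: [T]

Both sides have the same dimensions, so the equation is dimensionally consistent.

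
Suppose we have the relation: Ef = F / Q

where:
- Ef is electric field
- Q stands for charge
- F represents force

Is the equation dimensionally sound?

Yes

Ef (electric field) has dimensions [I^-1 L M T^-3].
Q (charge) has dimensions [I T].
F (force) has dimensions [L M T^-2].

Left side: [I^-1 L M T^-3]
Right side: [I^-1 L M T^-3]

Both sides have the same dimensions, so the equation is dimensionally consistent.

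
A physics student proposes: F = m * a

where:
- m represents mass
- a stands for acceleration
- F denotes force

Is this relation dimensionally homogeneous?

Yes

m (mass) has dimensions [M].
a (acceleration) has dimensions [L T^-2].
F (force) has dimensions [L M T^-2].

Left side: [L M T^-2]
Right side: [L M T^-2]

Both sides have the same dimensions, so the equation is dimensionally consistent.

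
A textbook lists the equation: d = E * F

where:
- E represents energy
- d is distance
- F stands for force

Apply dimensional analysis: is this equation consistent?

No

E (energy) has dimensions [L^2 M T^-2].
d (distance) has dimensions [L].
F (force) has dimensions [L M T^-2].

Left side: [L]
Right side: [L^3 M^2 T^-4]

The two sides have different dimensions, so the equation is NOT dimensionally consistent.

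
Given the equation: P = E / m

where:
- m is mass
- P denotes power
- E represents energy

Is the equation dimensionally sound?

No

m (mass) has dimensions [M].
P (power) has dimensions [L^2 M T^-3].
E (energy) has dimensions [L^2 M T^-2].

Left side: [L^2 M T^-3]
Right side: [L^2 T^-2]

The two sides have different dimensions, so the equation is NOT dimensionally consistent.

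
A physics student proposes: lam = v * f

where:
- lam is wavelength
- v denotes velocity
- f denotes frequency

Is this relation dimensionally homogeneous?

No

lam (wavelength) has dimensions [L].
v (velocity) has dimensions [L T^-1].
f (frequency) has dimensions [T^-1].

Left side: [L]
Right side: [L T^-2]

The two sides have different dimensions, so the equation is NOT dimensionally consistent.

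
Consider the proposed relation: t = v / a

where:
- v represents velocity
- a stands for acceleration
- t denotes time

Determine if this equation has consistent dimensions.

Yes

v (velocity) has dimensions [L T^-1].
a (acceleration) has dimensions [L T^-2].
t (time) has dimensions [T].

Left side: [T]
Right side: [T]

Both sides have the same dimensions, so the equation is dimensionally consistent.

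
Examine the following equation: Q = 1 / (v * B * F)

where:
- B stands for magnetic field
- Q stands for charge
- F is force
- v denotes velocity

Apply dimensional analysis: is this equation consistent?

No

B (magnetic field) has dimensions [I^-1 M T^-2].
Q (charge) has dimensions [I T].
F (force) has dimensions [L M T^-2].
v (velocity) has dimensions [L T^-1].

Left side: [I T]
Right side: [I L^-2 M^-2 T^5]

The two sides have different dimensions, so the equation is NOT dimensionally consistent.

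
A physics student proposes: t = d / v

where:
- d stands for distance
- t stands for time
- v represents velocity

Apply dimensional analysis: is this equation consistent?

Yes

d (distance) has dimensions [L].
t (time) has dimensions [T].
v (velocity) has dimensions [L T^-1].

Left side: [T]
Right side: [T]

Both sides have the same dimensions, so the equation is dimensionally consistent.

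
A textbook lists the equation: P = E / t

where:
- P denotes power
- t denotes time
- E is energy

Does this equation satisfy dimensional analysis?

Yes

P (power) has dimensions [L^2 M T^-3].
t (time) has dimensions [T].
E (energy) has dimensions [L^2 M T^-2].

Left side: [L^2 M T^-3]
Right side: [L^2 M T^-3]

Both sides have the same dimensions, so the equation is dimensionally consistent.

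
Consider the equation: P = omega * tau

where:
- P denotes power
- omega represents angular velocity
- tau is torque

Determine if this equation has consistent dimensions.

Yes

P (power) has dimensions [L^2 M T^-3].
omega (angular velocity) has dimensions [T^-1].
tau (torque) has dimensions [L^2 M T^-2].

Left side: [L^2 M T^-3]
Right side: [L^2 M T^-3]

Both sides have the same dimensions, so the equation is dimensionally consistent.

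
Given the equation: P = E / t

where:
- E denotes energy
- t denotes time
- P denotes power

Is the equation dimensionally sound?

Yes

E (energy) has dimensions [L^2 M T^-2].
t (time) has dimensions [T].
P (power) has dimensions [L^2 M T^-3].

Left side: [L^2 M T^-3]
Right side: [L^2 M T^-3]

Both sides have the same dimensions, so the equation is dimensionally consistent.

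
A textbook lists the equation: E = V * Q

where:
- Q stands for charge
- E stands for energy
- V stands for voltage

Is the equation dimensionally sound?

Yes

Q (charge) has dimensions [I T].
E (energy) has dimensions [L^2 M T^-2].
V (voltage) has dimensions [I^-1 L^2 M T^-3].

Left side: [L^2 M T^-2]
Right side: [L^2 M T^-2]

Both sides have the same dimensions, so the equation is dimensionally consistent.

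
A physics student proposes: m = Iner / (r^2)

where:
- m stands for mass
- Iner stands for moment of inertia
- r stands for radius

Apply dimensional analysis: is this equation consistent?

Yes

m (mass) has dimensions [M].
Iner (moment of inertia) has dimensions [L^2 M].
r (radius) has dimensions [L].

Left side: [M]
Right side: [M]

Both sides have the same dimensions, so the equation is dimensionally consistent.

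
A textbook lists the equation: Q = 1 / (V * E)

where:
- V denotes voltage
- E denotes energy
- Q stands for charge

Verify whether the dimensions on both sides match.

No

V (voltage) has dimensions [I^-1 L^2 M T^-3].
E (energy) has dimensions [L^2 M T^-2].
Q (charge) has dimensions [I T].

Left side: [I T]
Right side: [I L^-4 M^-2 T^5]

The two sides have different dimensions, so the equation is NOT dimensionally consistent.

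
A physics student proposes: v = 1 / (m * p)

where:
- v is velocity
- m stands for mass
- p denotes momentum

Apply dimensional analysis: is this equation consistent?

No

v (velocity) has dimensions [L T^-1].
m (mass) has dimensions [M].
p (momentum) has dimensions [L M T^-1].

Left side: [L T^-1]
Right side: [L^-1 M^-2 T]

The two sides have different dimensions, so the equation is NOT dimensionally consistent.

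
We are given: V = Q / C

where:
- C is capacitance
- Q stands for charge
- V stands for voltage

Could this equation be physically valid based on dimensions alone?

Yes

C (capacitance) has dimensions [I^2 L^-2 M^-1 T^4].
Q (charge) has dimensions [I T].
V (voltage) has dimensions [I^-1 L^2 M T^-3].

Left side: [I^-1 L^2 M T^-3]
Right side: [I^-1 L^2 M T^-3]

Both sides have the same dimensions, so the equation is dimensionally consistent.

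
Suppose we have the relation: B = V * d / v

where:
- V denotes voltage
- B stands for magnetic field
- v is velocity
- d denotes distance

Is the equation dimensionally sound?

No

V (voltage) has dimensions [I^-1 L^2 M T^-3].
B (magnetic field) has dimensions [I^-1 M T^-2].
v (velocity) has dimensions [L T^-1].
d (distance) has dimensions [L].

Left side: [I^-1 M T^-2]
Right side: [I^-1 L^2 M T^-2]

The two sides have different dimensions, so the equation is NOT dimensionally consistent.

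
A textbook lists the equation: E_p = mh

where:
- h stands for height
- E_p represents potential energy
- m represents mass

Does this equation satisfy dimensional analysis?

No

h (height) has dimensions [L].
E_p (potential energy) has dimensions [L^2 M T^-2].
m (mass) has dimensions [M].

Left side: [L^2 M T^-2]
Right side: [L M]

The two sides have different dimensions, so the equation is NOT dimensionally consistent.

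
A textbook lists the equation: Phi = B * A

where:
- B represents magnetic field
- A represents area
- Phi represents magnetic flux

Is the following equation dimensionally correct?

Yes

B (magnetic field) has dimensions [I^-1 M T^-2].
A (area) has dimensions [L^2].
Phi (magnetic flux) has dimensions [I^-1 L^2 M T^-2].

Left side: [I^-1 L^2 M T^-2]
Right side: [I^-1 L^2 M T^-2]

Both sides have the same dimensions, so the equation is dimensionally consistent.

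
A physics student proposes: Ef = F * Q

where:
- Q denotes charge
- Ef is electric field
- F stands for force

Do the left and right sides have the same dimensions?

No

Q (charge) has dimensions [I T].
Ef (electric field) has dimensions [I^-1 L M T^-3].
F (force) has dimensions [L M T^-2].

Left side: [I^-1 L M T^-3]
Right side: [I L M T^-1]

The two sides have different dimensions, so the equation is NOT dimensionally consistent.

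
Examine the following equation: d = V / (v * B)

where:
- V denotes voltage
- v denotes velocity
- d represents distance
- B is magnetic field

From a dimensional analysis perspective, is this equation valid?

Yes

V (voltage) has dimensions [I^-1 L^2 M T^-3].
v (velocity) has dimensions [L T^-1].
d (distance) has dimensions [L].
B (magnetic field) has dimensions [I^-1 M T^-2].

Left side: [L]
Right side: [L]

Both sides have the same dimensions, so the equation is dimensionally consistent.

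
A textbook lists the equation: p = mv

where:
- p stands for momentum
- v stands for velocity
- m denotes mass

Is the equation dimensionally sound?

Yes

p (momentum) has dimensions [L M T^-1].
v (velocity) has dimensions [L T^-1].
m (mass) has dimensions [M].

Left side: [L M T^-1]
Right side: [L M T^-1]

Both sides have the same dimensions, so the equation is dimensionally consistent.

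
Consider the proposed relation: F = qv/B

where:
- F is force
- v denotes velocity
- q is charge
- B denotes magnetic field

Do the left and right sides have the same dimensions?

No

F (force) has dimensions [L M T^-2].
v (velocity) has dimensions [L T^-1].
q (charge) has dimensions [I T].
B (magnetic field) has dimensions [I^-1 M T^-2].

Left side: [L M T^-2]
Right side: [I^2 L M^-1 T^2]

The two sides have different dimensions, so the equation is NOT dimensionally consistent.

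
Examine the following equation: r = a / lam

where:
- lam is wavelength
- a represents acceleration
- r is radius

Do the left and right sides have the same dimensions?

No

lam (wavelength) has dimensions [L].
a (acceleration) has dimensions [L T^-2].
r (radius) has dimensions [L].

Left side: [L]
Right side: [T^-2]

The two sides have different dimensions, so the equation is NOT dimensionally consistent.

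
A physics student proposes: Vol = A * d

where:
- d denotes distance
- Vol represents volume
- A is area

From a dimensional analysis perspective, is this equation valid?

Yes

d (distance) has dimensions [L].
Vol (volume) has dimensions [L^3].
A (area) has dimensions [L^2].

Left side: [L^3]
Right side: [L^3]

Both sides have the same dimensions, so the equation is dimensionally consistent.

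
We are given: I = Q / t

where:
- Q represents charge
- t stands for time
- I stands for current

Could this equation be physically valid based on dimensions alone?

Yes

Q (charge) has dimensions [I T].
t (time) has dimensions [T].
I (current) has dimensions [I].

Left side: [I]
Right side: [I]

Both sides have the same dimensions, so the equation is dimensionally consistent.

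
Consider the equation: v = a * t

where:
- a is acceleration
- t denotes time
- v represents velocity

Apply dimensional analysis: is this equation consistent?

Yes

a (acceleration) has dimensions [L T^-2].
t (time) has dimensions [T].
v (velocity) has dimensions [L T^-1].

Left side: [L T^-1]
Right side: [L T^-1]

Both sides have the same dimensions, so the equation is dimensionally consistent.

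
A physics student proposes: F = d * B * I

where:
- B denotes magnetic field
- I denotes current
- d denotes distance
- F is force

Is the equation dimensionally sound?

Yes

B (magnetic field) has dimensions [I^-1 M T^-2].
I (current) has dimensions [I].
d (distance) has dimensions [L].
F (force) has dimensions [L M T^-2].

Left side: [L M T^-2]
Right side: [L M T^-2]

Both sides have the same dimensions, so the equation is dimensionally consistent.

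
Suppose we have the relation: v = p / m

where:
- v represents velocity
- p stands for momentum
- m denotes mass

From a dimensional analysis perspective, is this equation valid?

Yes

v (velocity) has dimensions [L T^-1].
p (momentum) has dimensions [L M T^-1].
m (mass) has dimensions [M].

Left side: [L T^-1]
Right side: [L T^-1]

Both sides have the same dimensions, so the equation is dimensionally consistent.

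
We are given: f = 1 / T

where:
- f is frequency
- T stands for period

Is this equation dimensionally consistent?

Yes

f (frequency) has dimensions [T^-1].
T (period) has dimensions [T].

Left side: [T^-1]
Right side: [T^-1]

Both sides have the same dimensions, so the equation is dimensionally consistent.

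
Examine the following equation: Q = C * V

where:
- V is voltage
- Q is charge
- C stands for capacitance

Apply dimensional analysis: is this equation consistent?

Yes

V (voltage) has dimensions [I^-1 L^2 M T^-3].
Q (charge) has dimensions [I T].
C (capacitance) has dimensions [I^2 L^-2 M^-1 T^4].

Left side: [I T]
Right side: [I T]

Both sides have the same dimensions, so the equation is dimensionally consistent.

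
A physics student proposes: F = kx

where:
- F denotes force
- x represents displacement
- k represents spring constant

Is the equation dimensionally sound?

Yes

F (force) has dimensions [L M T^-2].
x (displacement) has dimensions [L].
k (spring constant) has dimensions [M T^-2].

Left side: [L M T^-2]
Right side: [L M T^-2]

Both sides have the same dimensions, so the equation is dimensionally consistent.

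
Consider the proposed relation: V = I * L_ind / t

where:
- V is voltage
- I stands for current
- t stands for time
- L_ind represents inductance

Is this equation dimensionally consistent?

Yes

V (voltage) has dimensions [I^-1 L^2 M T^-3].
I (current) has dimensions [I].
t (time) has dimensions [T].
L_ind (inductance) has dimensions [I^-2 L^2 M T^-2].

Left side: [I^-1 L^2 M T^-3]
Right side: [I^-1 L^2 M T^-3]

Both sides have the same dimensions, so the equation is dimensionally consistent.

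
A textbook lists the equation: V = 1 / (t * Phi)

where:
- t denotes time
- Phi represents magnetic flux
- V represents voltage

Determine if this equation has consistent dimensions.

No

t (time) has dimensions [T].
Phi (magnetic flux) has dimensions [I^-1 L^2 M T^-2].
V (voltage) has dimensions [I^-1 L^2 M T^-3].

Left side: [I^-1 L^2 M T^-3]
Right side: [I L^-2 M^-1 T]

The two sides have different dimensions, so the equation is NOT dimensionally consistent.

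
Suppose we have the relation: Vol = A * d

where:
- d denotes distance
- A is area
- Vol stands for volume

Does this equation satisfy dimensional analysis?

Yes

d (distance) has dimensions [L].
A (area) has dimensions [L^2].
Vol (volume) has dimensions [L^3].

Left side: [L^3]
Right side: [L^3]

Both sides have the same dimensions, so the equation is dimensionally consistent.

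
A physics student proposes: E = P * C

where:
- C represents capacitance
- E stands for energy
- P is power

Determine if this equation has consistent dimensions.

No

C (capacitance) has dimensions [I^2 L^-2 M^-1 T^4].
E (energy) has dimensions [L^2 M T^-2].
P (power) has dimensions [L^2 M T^-3].

Left side: [L^2 M T^-2]
Right side: [I^2 T]

The two sides have different dimensions, so the equation is NOT dimensionally consistent.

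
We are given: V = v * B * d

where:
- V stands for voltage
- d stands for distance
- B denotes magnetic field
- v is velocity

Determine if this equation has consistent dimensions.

Yes

V (voltage) has dimensions [I^-1 L^2 M T^-3].
d (distance) has dimensions [L].
B (magnetic field) has dimensions [I^-1 M T^-2].
v (velocity) has dimensions [L T^-1].

Left side: [I^-1 L^2 M T^-3]
Right side: [I^-1 L^2 M T^-3]

Both sides have the same dimensions, so the equation is dimensionally consistent.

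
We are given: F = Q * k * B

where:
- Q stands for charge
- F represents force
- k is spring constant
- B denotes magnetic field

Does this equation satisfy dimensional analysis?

No

Q (charge) has dimensions [I T].
F (force) has dimensions [L M T^-2].
k (spring constant) has dimensions [M T^-2].
B (magnetic field) has dimensions [I^-1 M T^-2].

Left side: [L M T^-2]
Right side: [M^2 T^-3]

The two sides have different dimensions, so the equation is NOT dimensionally consistent.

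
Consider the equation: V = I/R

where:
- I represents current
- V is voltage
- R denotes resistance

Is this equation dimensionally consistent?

No

I (current) has dimensions [I].
V (voltage) has dimensions [I^-1 L^2 M T^-3].
R (resistance) has dimensions [I^-2 L^2 M T^-3].

Left side: [I^-1 L^2 M T^-3]
Right side: [I^3 L^-2 M^-1 T^3]

The two sides have different dimensions, so the equation is NOT dimensionally consistent.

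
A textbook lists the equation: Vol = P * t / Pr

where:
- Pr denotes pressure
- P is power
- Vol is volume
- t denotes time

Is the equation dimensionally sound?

Yes

Pr (pressure) has dimensions [L^-1 M T^-2].
P (power) has dimensions [L^2 M T^-3].
Vol (volume) has dimensions [L^3].
t (time) has dimensions [T].

Left side: [L^3]
Right side: [L^3]

Both sides have the same dimensions, so the equation is dimensionally consistent.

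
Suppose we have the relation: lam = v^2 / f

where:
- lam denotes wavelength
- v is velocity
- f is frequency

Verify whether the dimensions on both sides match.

No

lam (wavelength) has dimensions [L].
v (velocity) has dimensions [L T^-1].
f (frequency) has dimensions [T^-1].

Left side: [L]
Right side: [L^2 T^-1]

The two sides have different dimensions, so the equation is NOT dimensionally consistent.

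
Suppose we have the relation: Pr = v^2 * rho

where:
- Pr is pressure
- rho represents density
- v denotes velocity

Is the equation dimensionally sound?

Yes

Pr (pressure) has dimensions [L^-1 M T^-2].
rho (density) has dimensions [L^-3 M].
v (velocity) has dimensions [L T^-1].

Left side: [L^-1 M T^-2]
Right side: [L^-1 M T^-2]

Both sides have the same dimensions, so the equation is dimensionally consistent.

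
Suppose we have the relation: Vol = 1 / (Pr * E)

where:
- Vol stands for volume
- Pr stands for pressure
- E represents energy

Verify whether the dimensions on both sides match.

No

Vol (volume) has dimensions [L^3].
Pr (pressure) has dimensions [L^-1 M T^-2].
E (energy) has dimensions [L^2 M T^-2].

Left side: [L^3]
Right side: [L^-1 M^-2 T^4]

The two sides have different dimensions, so the equation is NOT dimensionally consistent.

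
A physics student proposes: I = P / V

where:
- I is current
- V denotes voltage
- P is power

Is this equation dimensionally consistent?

Yes

I (current) has dimensions [I].
V (voltage) has dimensions [I^-1 L^2 M T^-3].
P (power) has dimensions [L^2 M T^-3].

Left side: [I]
Right side: [I]

Both sides have the same dimensions, so the equation is dimensionally consistent.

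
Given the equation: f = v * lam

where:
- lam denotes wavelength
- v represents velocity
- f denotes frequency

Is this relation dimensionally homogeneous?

No

lam (wavelength) has dimensions [L].
v (velocity) has dimensions [L T^-1].
f (frequency) has dimensions [T^-1].

Left side: [T^-1]
Right side: [L^2 T^-1]

The two sides have different dimensions, so the equation is NOT dimensionally consistent.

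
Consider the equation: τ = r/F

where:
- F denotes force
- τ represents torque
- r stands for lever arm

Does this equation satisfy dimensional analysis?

No

F (force) has dimensions [L M T^-2].
τ (torque) has dimensions [L^2 M T^-2].
r (lever arm) has dimensions [L].

Left side: [L^2 M T^-2]
Right side: [M^-1 T^2]

The two sides have different dimensions, so the equation is NOT dimensionally consistent.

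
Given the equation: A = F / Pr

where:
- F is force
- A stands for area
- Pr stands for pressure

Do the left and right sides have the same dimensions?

Yes

F (force) has dimensions [L M T^-2].
A (area) has dimensions [L^2].
Pr (pressure) has dimensions [L^-1 M T^-2].

Left side: [L^2]
Right side: [L^2]

Both sides have the same dimensions, so the equation is dimensionally consistent.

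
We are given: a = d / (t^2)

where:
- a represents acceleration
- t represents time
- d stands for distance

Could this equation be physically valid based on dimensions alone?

Yes

a (acceleration) has dimensions [L T^-2].
t (time) has dimensions [T].
d (distance) has dimensions [L].

Left side: [L T^-2]
Right side: [L T^-2]

Both sides have the same dimensions, so the equation is dimensionally consistent.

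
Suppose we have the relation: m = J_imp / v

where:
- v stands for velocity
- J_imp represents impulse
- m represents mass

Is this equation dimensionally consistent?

Yes

v (velocity) has dimensions [L T^-1].
J_imp (impulse) has dimensions [L M T^-1].
m (mass) has dimensions [M].

Left side: [M]
Right side: [M]

Both sides have the same dimensions, so the equation is dimensionally consistent.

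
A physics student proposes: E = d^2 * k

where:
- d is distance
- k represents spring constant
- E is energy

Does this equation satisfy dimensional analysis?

Yes

d (distance) has dimensions [L].
k (spring constant) has dimensions [M T^-2].
E (energy) has dimensions [L^2 M T^-2].

Left side: [L^2 M T^-2]
Right side: [L^2 M T^-2]

Both sides have the same dimensions, so the equation is dimensionally consistent.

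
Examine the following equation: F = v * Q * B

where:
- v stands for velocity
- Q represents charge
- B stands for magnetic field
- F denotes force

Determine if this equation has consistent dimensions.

Yes

v (velocity) has dimensions [L T^-1].
Q (charge) has dimensions [I T].
B (magnetic field) has dimensions [I^-1 M T^-2].
F (force) has dimensions [L M T^-2].

Left side: [L M T^-2]
Right side: [L M T^-2]

Both sides have the same dimensions, so the equation is dimensionally consistent.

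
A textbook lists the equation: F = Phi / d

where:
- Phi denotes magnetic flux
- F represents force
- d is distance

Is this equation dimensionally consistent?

No

Phi (magnetic flux) has dimensions [I^-1 L^2 M T^-2].
F (force) has dimensions [L M T^-2].
d (distance) has dimensions [L].

Left side: [L M T^-2]
Right side: [I^-1 L M T^-2]

The two sides have different dimensions, so the equation is NOT dimensionally consistent.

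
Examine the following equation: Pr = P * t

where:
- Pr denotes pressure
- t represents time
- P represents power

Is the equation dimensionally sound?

No

Pr (pressure) has dimensions [L^-1 M T^-2].
t (time) has dimensions [T].
P (power) has dimensions [L^2 M T^-3].

Left side: [L^-1 M T^-2]
Right side: [L^2 M T^-2]

The two sides have different dimensions, so the equation is NOT dimensionally consistent.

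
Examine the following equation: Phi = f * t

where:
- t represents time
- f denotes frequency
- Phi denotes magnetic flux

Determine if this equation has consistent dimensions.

No

t (time) has dimensions [T].
f (frequency) has dimensions [T^-1].
Phi (magnetic flux) has dimensions [I^-1 L^2 M T^-2].

Left side: [I^-1 L^2 M T^-2]
Right side: [dimensionless]

The two sides have different dimensions, so the equation is NOT dimensionally consistent.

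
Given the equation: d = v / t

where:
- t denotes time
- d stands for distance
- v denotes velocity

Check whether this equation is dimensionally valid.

No

t (time) has dimensions [T].
d (distance) has dimensions [L].
v (velocity) has dimensions [L T^-1].

Left side: [L]
Right side: [L T^-2]

The two sides have different dimensions, so the equation is NOT dimensionally consistent.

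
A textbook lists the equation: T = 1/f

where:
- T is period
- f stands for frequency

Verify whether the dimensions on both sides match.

Yes

T (period) has dimensions [T].
f (frequency) has dimensions [T^-1].

Left side: [T]
Right side: [T]

Both sides have the same dimensions, so the equation is dimensionally consistent.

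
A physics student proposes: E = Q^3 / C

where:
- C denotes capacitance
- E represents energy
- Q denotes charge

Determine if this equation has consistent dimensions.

No

C (capacitance) has dimensions [I^2 L^-2 M^-1 T^4].
E (energy) has dimensions [L^2 M T^-2].
Q (charge) has dimensions [I T].

Left side: [L^2 M T^-2]
Right side: [I L^2 M T^-1]

The two sides have different dimensions, so the equation is NOT dimensionally consistent.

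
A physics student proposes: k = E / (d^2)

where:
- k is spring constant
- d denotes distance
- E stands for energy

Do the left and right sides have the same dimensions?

Yes

k (spring constant) has dimensions [M T^-2].
d (distance) has dimensions [L].
E (energy) has dimensions [L^2 M T^-2].

Left side: [M T^-2]
Right side: [M T^-2]

Both sides have the same dimensions, so the equation is dimensionally consistent.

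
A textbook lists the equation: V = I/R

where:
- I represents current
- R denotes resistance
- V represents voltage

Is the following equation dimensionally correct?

No

I (current) has dimensions [I].
R (resistance) has dimensions [I^-2 L^2 M T^-3].
V (voltage) has dimensions [I^-1 L^2 M T^-3].

Left side: [I^-1 L^2 M T^-3]
Right side: [I^3 L^-2 M^-1 T^3]

The two sides have different dimensions, so the equation is NOT dimensionally consistent.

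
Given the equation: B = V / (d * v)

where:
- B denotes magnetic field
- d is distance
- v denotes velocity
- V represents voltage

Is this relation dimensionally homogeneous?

Yes

B (magnetic field) has dimensions [I^-1 M T^-2].
d (distance) has dimensions [L].
v (velocity) has dimensions [L T^-1].
V (voltage) has dimensions [I^-1 L^2 M T^-3].

Left side: [I^-1 M T^-2]
Right side: [I^-1 M T^-2]

Both sides have the same dimensions, so the equation is dimensionally consistent.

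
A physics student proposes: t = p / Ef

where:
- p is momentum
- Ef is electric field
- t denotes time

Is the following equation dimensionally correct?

No

p (momentum) has dimensions [L M T^-1].
Ef (electric field) has dimensions [I^-1 L M T^-3].
t (time) has dimensions [T].

Left side: [T]
Right side: [I T^2]

The two sides have different dimensions, so the equation is NOT dimensionally consistent.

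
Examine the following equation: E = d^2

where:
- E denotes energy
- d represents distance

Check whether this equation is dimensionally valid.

No

E (energy) has dimensions [L^2 M T^-2].
d (distance) has dimensions [L].

Left side: [L^2 M T^-2]
Right side: [L^2]

The two sides have different dimensions, so the equation is NOT dimensionally consistent.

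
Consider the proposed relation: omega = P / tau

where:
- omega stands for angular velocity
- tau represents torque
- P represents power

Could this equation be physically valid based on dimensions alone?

Yes

omega (angular velocity) has dimensions [T^-1].
tau (torque) has dimensions [L^2 M T^-2].
P (power) has dimensions [L^2 M T^-3].

Left side: [T^-1]
Right side: [T^-1]

Both sides have the same dimensions, so the equation is dimensionally consistent.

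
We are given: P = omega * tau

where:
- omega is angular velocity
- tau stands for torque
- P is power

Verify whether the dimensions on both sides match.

Yes

omega (angular velocity) has dimensions [T^-1].
tau (torque) has dimensions [L^2 M T^-2].
P (power) has dimensions [L^2 M T^-3].

Left side: [L^2 M T^-3]
Right side: [L^2 M T^-3]

Both sides have the same dimensions, so the equation is dimensionally consistent.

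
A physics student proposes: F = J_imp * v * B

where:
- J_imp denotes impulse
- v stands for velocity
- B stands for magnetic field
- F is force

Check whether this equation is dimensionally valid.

No

J_imp (impulse) has dimensions [L M T^-1].
v (velocity) has dimensions [L T^-1].
B (magnetic field) has dimensions [I^-1 M T^-2].
F (force) has dimensions [L M T^-2].

Left side: [L M T^-2]
Right side: [I^-1 L^2 M^2 T^-4]

The two sides have different dimensions, so the equation is NOT dimensionally consistent.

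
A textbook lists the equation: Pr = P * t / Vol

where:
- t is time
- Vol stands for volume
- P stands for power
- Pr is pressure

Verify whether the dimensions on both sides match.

Yes

t (time) has dimensions [T].
Vol (volume) has dimensions [L^3].
P (power) has dimensions [L^2 M T^-3].
Pr (pressure) has dimensions [L^-1 M T^-2].

Left side: [L^-1 M T^-2]
Right side: [L^-1 M T^-2]

Both sides have the same dimensions, so the equation is dimensionally consistent.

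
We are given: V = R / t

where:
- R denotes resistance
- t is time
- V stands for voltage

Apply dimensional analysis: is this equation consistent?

No

R (resistance) has dimensions [I^-2 L^2 M T^-3].
t (time) has dimensions [T].
V (voltage) has dimensions [I^-1 L^2 M T^-3].

Left side: [I^-1 L^2 M T^-3]
Right side: [I^-2 L^2 M T^-4]

The two sides have different dimensions, so the equation is NOT dimensionally consistent.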